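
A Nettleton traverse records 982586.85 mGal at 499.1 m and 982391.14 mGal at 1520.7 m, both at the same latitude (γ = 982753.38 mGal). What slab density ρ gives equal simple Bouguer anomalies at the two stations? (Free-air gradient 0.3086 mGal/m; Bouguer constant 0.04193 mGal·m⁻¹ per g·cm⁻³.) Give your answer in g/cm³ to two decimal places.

2.79

Δg_obs = 982391.14 − 982586.85 = -195.71 mGal over Δh = 1520.7 − 499.1 = 1021.6 m
Equal Bouguer anomalies ⇒ Δg_obs + (0.3086 − 0.04193ρ)·Δh = 0
0.3086 − 0.04193ρ = −Δg_obs/Δh = 0.19157
ρ = (0.3086 − 0.19157) / 0.04193 = 2.79 g/cm³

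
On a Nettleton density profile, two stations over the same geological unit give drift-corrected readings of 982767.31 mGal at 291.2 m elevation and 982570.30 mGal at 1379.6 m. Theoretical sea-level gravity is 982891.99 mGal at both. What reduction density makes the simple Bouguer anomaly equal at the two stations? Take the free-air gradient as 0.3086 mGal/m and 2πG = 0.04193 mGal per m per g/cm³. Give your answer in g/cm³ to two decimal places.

Δg_obs = 982570.30 − 982767.31 = -197.01 mGal over Δh = 1379.6 − 291.2 = 1088.4 m
Equal Bouguer anomalies ⇒ Δg_obs + (0.3086 − 0.04193ρ)·Δh = 0
0.3086 − 0.04193ρ = −Δg_obs/Δh = 0.18101
ρ = (0.3086 − 0.18101) / 0.04193 = 3.04 g/cm³

3.04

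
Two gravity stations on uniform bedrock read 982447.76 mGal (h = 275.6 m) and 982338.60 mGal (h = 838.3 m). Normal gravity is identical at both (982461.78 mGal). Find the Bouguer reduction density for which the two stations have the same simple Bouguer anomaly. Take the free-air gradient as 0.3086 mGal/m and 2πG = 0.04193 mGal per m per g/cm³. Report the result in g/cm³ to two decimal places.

Δg_obs = 982338.60 − 982447.76 = -109.16 mGal over Δh = 838.3 − 275.6 = 562.7 m
Equal Bouguer anomalies ⇒ Δg_obs + (0.3086 − 0.04193ρ)·Δh = 0
0.3086 − 0.04193ρ = −Δg_obs/Δh = 0.19399
ρ = (0.3086 − 0.19399) / 0.04193 = 2.73 g/cm³

2.73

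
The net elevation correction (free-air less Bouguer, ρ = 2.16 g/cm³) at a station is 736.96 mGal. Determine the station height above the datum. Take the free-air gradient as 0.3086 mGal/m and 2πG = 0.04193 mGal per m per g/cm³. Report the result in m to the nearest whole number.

3380

Combined gradient = 0.3086 − 0.04193 × 2.16 = 0.2180312 mGal/m
h = 736.96 / 0.2180312 = 3380.07 m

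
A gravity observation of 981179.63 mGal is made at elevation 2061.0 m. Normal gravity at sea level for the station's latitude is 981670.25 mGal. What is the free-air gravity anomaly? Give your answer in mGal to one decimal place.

Free-air correction = 0.3086 × 2061.0 = 636.02 mGal
Free-air anomaly = 981179.63 − 981670.25 + (636.02) = 145.40 mGal

145.4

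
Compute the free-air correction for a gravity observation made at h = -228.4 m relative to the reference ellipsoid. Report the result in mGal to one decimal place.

Free-air correction = 0.3086 × -228.4 = -70.5 mGal

-70.5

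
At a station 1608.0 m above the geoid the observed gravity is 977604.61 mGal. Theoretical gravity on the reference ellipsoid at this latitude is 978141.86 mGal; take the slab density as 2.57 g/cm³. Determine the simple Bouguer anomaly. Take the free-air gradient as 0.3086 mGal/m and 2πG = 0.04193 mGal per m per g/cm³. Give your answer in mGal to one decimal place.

Free-air correction = 0.3086 × 1608.0 = 496.23 mGal
Free-air anomaly = 977604.61 − 978141.86 + (496.23) = -41.02 mGal
Bouguer slab correction = 0.04193 × 2.57 × 1608.0 = 173.28 mGal
Simple Bouguer anomaly = -41.02 − (173.28) = -214.30 mGal

-214.3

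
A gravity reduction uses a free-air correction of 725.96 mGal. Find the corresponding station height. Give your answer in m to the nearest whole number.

2352

h = 725.96 / 0.3086 = 2352.43 m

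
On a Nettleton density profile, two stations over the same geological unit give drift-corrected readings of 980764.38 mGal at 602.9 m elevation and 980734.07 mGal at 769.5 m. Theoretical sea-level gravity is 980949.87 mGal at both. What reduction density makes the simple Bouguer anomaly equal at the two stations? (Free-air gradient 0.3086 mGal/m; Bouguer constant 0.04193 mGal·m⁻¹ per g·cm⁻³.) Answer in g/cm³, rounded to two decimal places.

3.02

Δg_obs = 980734.07 − 980764.38 = -30.31 mGal over Δh = 769.5 − 602.9 = 166.6 m
Equal Bouguer anomalies ⇒ Δg_obs + (0.3086 − 0.04193ρ)·Δh = 0
0.3086 − 0.04193ρ = −Δg_obs/Δh = 0.18193
ρ = (0.3086 − 0.18193) / 0.04193 = 3.02 g/cm³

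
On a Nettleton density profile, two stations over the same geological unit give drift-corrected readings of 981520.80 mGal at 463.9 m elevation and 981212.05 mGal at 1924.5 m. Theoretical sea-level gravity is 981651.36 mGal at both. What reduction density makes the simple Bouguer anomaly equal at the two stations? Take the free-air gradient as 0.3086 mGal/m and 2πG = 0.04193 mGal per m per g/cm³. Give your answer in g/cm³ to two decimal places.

2.32

Δg_obs = 981212.05 − 981520.80 = -308.75 mGal over Δh = 1924.5 − 463.9 = 1460.6 m
Equal Bouguer anomalies ⇒ Δg_obs + (0.3086 − 0.04193ρ)·Δh = 0
0.3086 − 0.04193ρ = −Δg_obs/Δh = 0.21139
ρ = (0.3086 − 0.21139) / 0.04193 = 2.32 g/cm³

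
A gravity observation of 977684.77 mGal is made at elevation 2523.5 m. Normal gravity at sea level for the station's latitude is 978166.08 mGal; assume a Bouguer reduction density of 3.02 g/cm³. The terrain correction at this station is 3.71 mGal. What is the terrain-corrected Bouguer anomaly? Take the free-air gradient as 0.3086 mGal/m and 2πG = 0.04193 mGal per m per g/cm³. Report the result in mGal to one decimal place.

Free-air correction = 0.3086 × 2523.5 = 778.75 mGal
Free-air anomaly = 977684.77 − 978166.08 + (778.75) = 297.44 mGal
Bouguer slab correction = 0.04193 × 3.02 × 2523.5 = 319.55 mGal
Simple Bouguer anomaly = 297.44 − (319.55) = -22.11 mGal
Complete Bouguer anomaly = -22.11 + 3.71 = -18.40 mGal

-18.4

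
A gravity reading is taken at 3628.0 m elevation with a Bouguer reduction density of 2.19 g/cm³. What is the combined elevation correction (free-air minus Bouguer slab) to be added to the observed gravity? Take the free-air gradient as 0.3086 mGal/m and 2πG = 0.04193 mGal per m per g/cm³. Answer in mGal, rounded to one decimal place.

786.5

Combined gradient = 0.3086 − 0.04193 × 2.19 = 0.2167733 mGal/m
Combined elevation correction = 0.2167733 × 3628.0 = 786.5 mGal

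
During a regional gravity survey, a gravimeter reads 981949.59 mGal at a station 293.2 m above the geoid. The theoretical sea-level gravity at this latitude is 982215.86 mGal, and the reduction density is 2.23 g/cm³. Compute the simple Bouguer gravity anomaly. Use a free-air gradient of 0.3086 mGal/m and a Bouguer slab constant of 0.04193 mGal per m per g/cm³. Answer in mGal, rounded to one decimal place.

-203.2

Free-air correction = 0.3086 × 293.2 = 90.48 mGal
Free-air anomaly = 981949.59 − 982215.86 + (90.48) = -175.79 mGal
Bouguer slab correction = 0.04193 × 2.23 × 293.2 = 27.42 mGal
Simple Bouguer anomaly = -175.79 − (27.42) = -203.21 mGal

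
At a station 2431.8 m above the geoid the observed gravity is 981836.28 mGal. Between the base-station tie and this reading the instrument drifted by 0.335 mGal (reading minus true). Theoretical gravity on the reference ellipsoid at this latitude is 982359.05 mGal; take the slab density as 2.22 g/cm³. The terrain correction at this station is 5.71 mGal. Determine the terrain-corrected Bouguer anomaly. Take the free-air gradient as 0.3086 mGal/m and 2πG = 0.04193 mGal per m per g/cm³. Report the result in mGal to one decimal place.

6.7

Drift-corrected reading = 981836.28 − (0.335) = 981835.945 mGal
Free-air correction = 0.3086 × 2431.8 = 750.45 mGal
Free-air anomaly = 981835.945 − 982359.05 + (750.45) = 227.345 mGal
Bouguer slab correction = 0.04193 × 2.22 × 2431.8 = 226.36 mGal
Simple Bouguer anomaly = 227.345 − (226.36) = 0.985 mGal
Complete Bouguer anomaly = 0.985 + 5.71 = 6.695 mGal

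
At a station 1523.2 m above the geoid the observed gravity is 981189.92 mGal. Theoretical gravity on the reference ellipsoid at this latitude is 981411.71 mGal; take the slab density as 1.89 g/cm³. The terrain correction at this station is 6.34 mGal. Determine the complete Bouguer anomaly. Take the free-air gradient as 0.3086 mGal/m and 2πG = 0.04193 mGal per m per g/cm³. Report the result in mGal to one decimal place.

Free-air correction = 0.3086 × 1523.2 = 470.06 mGal
Free-air anomaly = 981189.92 − 981411.71 + (470.06) = 248.27 mGal
Bouguer slab correction = 0.04193 × 1.89 × 1523.2 = 120.71 mGal
Simple Bouguer anomaly = 248.27 − (120.71) = 127.56 mGal
Complete Bouguer anomaly = 127.56 + 6.34 = 133.90 mGal

133.9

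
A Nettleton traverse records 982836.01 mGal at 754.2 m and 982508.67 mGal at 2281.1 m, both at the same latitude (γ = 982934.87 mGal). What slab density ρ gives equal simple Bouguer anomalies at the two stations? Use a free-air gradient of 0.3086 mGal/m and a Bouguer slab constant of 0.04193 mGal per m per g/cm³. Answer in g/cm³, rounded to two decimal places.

2.25

Δg_obs = 982508.67 − 982836.01 = -327.34 mGal over Δh = 2281.1 − 754.2 = 1526.9 m
Equal Bouguer anomalies ⇒ Δg_obs + (0.3086 − 0.04193ρ)·Δh = 0
0.3086 − 0.04193ρ = −Δg_obs/Δh = 0.21438
ρ = (0.3086 − 0.21438) / 0.04193 = 2.25 g/cm³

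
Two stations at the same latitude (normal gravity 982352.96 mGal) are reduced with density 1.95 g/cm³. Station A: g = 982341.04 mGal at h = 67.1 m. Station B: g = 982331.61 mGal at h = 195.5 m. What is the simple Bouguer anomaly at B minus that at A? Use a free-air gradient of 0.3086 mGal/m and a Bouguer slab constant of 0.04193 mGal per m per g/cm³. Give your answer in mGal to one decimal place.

Δg_SB(A) = 982341.04 − 982352.96 + 0.3086×67.1 − 0.04193×1.95×67.1 = 3.30 mGal
Δg_SB(B) = 982331.61 − 982352.96 + 0.3086×195.5 − 0.04193×1.95×195.5 = 23.00 mGal
Difference = 23.00 − (3.30) = 19.70 mGal

19.7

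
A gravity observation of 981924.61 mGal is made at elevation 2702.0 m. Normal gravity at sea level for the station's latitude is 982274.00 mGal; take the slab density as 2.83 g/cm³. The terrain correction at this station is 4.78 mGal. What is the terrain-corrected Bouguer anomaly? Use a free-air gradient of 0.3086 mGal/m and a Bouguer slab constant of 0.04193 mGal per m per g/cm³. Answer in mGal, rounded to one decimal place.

168.6

Free-air correction = 0.3086 × 2702.0 = 833.84 mGal
Free-air anomaly = 981924.61 − 982274.00 + (833.84) = 484.45 mGal
Bouguer slab correction = 0.04193 × 2.83 × 2702.0 = 320.62 mGal
Simple Bouguer anomaly = 484.45 − (320.62) = 163.83 mGal
Complete Bouguer anomaly = 163.83 + 4.78 = 168.61 mGal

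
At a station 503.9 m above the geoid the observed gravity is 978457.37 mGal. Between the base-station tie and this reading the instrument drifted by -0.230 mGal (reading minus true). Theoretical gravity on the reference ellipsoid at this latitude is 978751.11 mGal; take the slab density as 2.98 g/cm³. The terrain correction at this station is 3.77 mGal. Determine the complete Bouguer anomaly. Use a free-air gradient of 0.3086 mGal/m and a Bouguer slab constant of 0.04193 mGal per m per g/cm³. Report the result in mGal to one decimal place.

-197.2

Drift-corrected reading = 978457.37 − (-0.230) = 978457.600 mGal
Free-air correction = 0.3086 × 503.9 = 155.50 mGal
Free-air anomaly = 978457.600 − 978751.11 + (155.50) = -138.010 mGal
Bouguer slab correction = 0.04193 × 2.98 × 503.9 = 62.96 mGal
Simple Bouguer anomaly = -138.010 − (62.96) = -200.970 mGal
Complete Bouguer anomaly = -200.970 + 3.77 = -197.200 mGal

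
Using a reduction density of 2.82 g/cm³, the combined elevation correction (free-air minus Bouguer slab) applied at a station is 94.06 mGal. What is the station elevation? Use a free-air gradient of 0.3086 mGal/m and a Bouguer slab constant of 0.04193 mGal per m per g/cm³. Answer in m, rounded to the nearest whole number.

Combined gradient = 0.3086 − 0.04193 × 2.82 = 0.1903574 mGal/m
h = 94.06 / 0.1903574 = 494.12 m

494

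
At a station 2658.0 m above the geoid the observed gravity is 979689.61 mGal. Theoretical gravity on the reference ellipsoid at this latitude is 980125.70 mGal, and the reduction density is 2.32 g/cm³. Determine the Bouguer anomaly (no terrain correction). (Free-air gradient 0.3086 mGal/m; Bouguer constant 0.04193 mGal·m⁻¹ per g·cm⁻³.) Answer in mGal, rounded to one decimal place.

125.6

Free-air correction = 0.3086 × 2658.0 = 820.26 mGal
Free-air anomaly = 979689.61 − 980125.70 + (820.26) = 384.17 mGal
Bouguer slab correction = 0.04193 × 2.32 × 2658.0 = 258.56 mGal
Simple Bouguer anomaly = 384.17 − (258.56) = 125.61 mGal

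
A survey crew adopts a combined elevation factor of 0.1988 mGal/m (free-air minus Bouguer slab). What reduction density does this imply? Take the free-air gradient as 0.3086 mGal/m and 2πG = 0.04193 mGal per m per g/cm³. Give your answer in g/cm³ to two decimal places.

0.1988 = 0.3086 − 0.04193 × ρ
ρ = (0.3086 − 0.1988) / 0.04193 = 2.62 g/cm³

2.62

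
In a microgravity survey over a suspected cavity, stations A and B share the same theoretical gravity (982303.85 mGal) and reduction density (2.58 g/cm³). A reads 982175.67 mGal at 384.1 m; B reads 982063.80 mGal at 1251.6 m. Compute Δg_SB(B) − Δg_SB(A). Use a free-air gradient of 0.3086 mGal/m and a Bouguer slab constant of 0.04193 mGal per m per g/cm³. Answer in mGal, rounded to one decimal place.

62.0

Δg_SB(A) = 982175.67 − 982303.85 + 0.3086×384.1 − 0.04193×2.58×384.1 = -51.20 mGal
Δg_SB(B) = 982063.80 − 982303.85 + 0.3086×1251.6 − 0.04193×2.58×1251.6 = 10.80 mGal
Difference = 10.80 − (-51.20) = 62.00 mGal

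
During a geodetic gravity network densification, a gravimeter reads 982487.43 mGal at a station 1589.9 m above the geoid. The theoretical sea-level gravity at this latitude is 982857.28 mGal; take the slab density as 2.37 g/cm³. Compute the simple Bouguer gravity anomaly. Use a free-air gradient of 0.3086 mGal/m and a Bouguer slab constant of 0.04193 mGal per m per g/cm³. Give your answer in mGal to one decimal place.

-37.2

Free-air correction = 0.3086 × 1589.9 = 490.64 mGal
Free-air anomaly = 982487.43 − 982857.28 + (490.64) = 120.79 mGal
Bouguer slab correction = 0.04193 × 2.37 × 1589.9 = 157.99 mGal
Simple Bouguer anomaly = 120.79 − (157.99) = -37.20 mGal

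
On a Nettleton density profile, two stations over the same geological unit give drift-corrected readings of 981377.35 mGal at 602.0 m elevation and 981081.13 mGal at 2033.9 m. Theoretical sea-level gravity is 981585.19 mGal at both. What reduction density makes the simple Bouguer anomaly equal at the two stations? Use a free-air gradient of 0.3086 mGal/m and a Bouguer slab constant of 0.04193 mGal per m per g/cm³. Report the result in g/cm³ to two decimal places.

2.43

Δg_obs = 981081.13 − 981377.35 = -296.22 mGal over Δh = 2033.9 − 602.0 = 1431.9 m
Equal Bouguer anomalies ⇒ Δg_obs + (0.3086 − 0.04193ρ)·Δh = 0
0.3086 − 0.04193ρ = −Δg_obs/Δh = 0.20687
ρ = (0.3086 − 0.20687) / 0.04193 = 2.43 g/cm³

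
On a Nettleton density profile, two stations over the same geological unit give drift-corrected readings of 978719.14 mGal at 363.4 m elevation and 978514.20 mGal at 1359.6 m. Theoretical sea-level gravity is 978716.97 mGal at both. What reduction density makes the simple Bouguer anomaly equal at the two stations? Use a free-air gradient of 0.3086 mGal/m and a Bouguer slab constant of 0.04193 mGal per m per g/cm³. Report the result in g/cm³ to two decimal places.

Δg_obs = 978514.20 − 978719.14 = -204.94 mGal over Δh = 1359.6 − 363.4 = 996.2 m
Equal Bouguer anomalies ⇒ Δg_obs + (0.3086 − 0.04193ρ)·Δh = 0
0.3086 − 0.04193ρ = −Δg_obs/Δh = 0.20572
ρ = (0.3086 − 0.20572) / 0.04193 = 2.45 g/cm³

2.45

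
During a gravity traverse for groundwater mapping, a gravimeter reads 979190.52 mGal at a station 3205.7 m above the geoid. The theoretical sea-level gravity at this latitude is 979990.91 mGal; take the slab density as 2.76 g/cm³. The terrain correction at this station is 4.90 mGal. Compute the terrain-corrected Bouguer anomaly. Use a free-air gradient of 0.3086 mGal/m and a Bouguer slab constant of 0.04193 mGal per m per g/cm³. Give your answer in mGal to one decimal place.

Free-air correction = 0.3086 × 3205.7 = 989.28 mGal
Free-air anomaly = 979190.52 − 979990.91 + (989.28) = 188.89 mGal
Bouguer slab correction = 0.04193 × 2.76 × 3205.7 = 370.99 mGal
Simple Bouguer anomaly = 188.89 − (370.99) = -182.10 mGal
Complete Bouguer anomaly = -182.10 + 4.90 = -177.20 mGal

-177.2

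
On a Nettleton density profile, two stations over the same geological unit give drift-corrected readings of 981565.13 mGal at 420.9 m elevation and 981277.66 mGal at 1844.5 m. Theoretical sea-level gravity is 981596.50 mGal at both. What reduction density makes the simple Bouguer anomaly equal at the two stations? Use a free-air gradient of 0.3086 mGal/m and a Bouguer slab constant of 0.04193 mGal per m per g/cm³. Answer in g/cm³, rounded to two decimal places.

2.54

Δg_obs = 981277.66 − 981565.13 = -287.47 mGal over Δh = 1844.5 − 420.9 = 1423.6 m
Equal Bouguer anomalies ⇒ Δg_obs + (0.3086 − 0.04193ρ)·Δh = 0
0.3086 − 0.04193ρ = −Δg_obs/Δh = 0.20193
ρ = (0.3086 − 0.20193) / 0.04193 = 2.54 g/cm³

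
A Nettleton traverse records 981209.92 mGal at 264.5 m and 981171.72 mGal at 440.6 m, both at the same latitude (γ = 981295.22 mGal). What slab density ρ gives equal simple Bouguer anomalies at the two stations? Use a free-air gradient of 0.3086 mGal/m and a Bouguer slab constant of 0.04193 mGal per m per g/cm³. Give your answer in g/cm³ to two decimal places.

Δg_obs = 981171.72 − 981209.92 = -38.20 mGal over Δh = 440.6 − 264.5 = 176.1 m
Equal Bouguer anomalies ⇒ Δg_obs + (0.3086 − 0.04193ρ)·Δh = 0
0.3086 − 0.04193ρ = −Δg_obs/Δh = 0.21692
ρ = (0.3086 − 0.21692) / 0.04193 = 2.19 g/cm³

2.19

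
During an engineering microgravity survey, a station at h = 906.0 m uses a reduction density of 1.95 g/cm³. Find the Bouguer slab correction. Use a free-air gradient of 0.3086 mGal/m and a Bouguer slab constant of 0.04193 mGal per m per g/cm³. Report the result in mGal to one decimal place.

74.1

Bouguer slab correction = 0.04193 × 1.95 × 906.0 = 74.1 mGal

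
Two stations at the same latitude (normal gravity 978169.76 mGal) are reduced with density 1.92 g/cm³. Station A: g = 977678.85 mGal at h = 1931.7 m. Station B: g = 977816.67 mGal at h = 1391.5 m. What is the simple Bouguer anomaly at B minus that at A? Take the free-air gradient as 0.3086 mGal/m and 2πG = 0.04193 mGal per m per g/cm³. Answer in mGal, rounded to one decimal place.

14.6

Δg_SB(A) = 977678.85 − 978169.76 + 0.3086×1931.7 − 0.04193×1.92×1931.7 = -50.30 mGal
Δg_SB(B) = 977816.67 − 978169.76 + 0.3086×1391.5 − 0.04193×1.92×1391.5 = -35.70 mGal
Difference = -35.70 − (-50.30) = 14.60 mGal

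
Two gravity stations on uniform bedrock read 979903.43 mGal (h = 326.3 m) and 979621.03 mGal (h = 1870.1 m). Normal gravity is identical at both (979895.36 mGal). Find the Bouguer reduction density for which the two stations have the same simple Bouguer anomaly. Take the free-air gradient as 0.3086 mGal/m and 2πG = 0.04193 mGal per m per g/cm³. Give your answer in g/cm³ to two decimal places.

Δg_obs = 979621.03 − 979903.43 = -282.40 mGal over Δh = 1870.1 − 326.3 = 1543.8 m
Equal Bouguer anomalies ⇒ Δg_obs + (0.3086 − 0.04193ρ)·Δh = 0
0.3086 − 0.04193ρ = −Δg_obs/Δh = 0.18293
ρ = (0.3086 − 0.18293) / 0.04193 = 3.00 g/cm³

3.00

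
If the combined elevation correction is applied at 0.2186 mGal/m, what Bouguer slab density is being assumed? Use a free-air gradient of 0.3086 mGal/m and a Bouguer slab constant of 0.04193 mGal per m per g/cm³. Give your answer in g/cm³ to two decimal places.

0.2186 = 0.3086 − 0.04193 × ρ
ρ = (0.3086 − 0.2186) / 0.04193 = 2.15 g/cm³

2.15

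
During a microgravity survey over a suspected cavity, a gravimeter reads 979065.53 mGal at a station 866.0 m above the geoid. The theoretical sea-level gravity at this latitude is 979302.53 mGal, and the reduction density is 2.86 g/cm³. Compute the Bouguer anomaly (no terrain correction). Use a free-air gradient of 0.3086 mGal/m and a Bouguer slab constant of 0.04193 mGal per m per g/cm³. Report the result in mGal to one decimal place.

Free-air correction = 0.3086 × 866.0 = 267.25 mGal
Free-air anomaly = 979065.53 − 979302.53 + (267.25) = 30.25 mGal
Bouguer slab correction = 0.04193 × 2.86 × 866.0 = 103.85 mGal
Simple Bouguer anomaly = 30.25 − (103.85) = -73.60 mGal

-73.6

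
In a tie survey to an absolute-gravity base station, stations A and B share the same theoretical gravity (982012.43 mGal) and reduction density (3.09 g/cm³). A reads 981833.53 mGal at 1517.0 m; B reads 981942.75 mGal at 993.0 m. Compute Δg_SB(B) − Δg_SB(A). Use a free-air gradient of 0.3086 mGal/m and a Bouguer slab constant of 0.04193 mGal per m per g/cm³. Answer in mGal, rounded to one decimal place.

Δg_SB(A) = 981833.53 − 982012.43 + 0.3086×1517.0 − 0.04193×3.09×1517.0 = 92.70 mGal
Δg_SB(B) = 981942.75 − 982012.43 + 0.3086×993.0 − 0.04193×3.09×993.0 = 108.10 mGal
Difference = 108.10 − (92.70) = 15.40 mGal

15.4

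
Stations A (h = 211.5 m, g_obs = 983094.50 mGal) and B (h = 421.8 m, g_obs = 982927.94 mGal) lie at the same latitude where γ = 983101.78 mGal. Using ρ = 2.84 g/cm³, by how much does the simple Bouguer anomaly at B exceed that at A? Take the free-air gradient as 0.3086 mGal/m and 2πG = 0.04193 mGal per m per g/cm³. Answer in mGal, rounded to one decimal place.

Δg_SB(A) = 983094.50 − 983101.78 + 0.3086×211.5 − 0.04193×2.84×211.5 = 32.80 mGal
Δg_SB(B) = 982927.94 − 983101.78 + 0.3086×421.8 − 0.04193×2.84×421.8 = -93.90 mGal
Difference = -93.90 − (32.80) = -126.70 mGal

-126.7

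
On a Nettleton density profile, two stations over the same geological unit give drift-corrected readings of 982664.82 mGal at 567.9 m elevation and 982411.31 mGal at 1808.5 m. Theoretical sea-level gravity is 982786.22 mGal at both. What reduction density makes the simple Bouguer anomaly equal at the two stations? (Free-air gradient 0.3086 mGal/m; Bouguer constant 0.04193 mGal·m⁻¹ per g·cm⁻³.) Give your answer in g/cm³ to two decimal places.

Δg_obs = 982411.31 − 982664.82 = -253.51 mGal over Δh = 1808.5 − 567.9 = 1240.6 m
Equal Bouguer anomalies ⇒ Δg_obs + (0.3086 − 0.04193ρ)·Δh = 0
0.3086 − 0.04193ρ = −Δg_obs/Δh = 0.20434
ρ = (0.3086 − 0.20434) / 0.04193 = 2.49 g/cm³

2.49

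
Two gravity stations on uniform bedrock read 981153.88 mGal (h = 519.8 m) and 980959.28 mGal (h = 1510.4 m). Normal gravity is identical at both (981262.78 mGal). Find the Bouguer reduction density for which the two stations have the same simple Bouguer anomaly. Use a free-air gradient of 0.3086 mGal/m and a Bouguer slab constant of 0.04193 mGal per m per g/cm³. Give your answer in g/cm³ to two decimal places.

Δg_obs = 980959.28 − 981153.88 = -194.60 mGal over Δh = 1510.4 − 519.8 = 990.6 m
Equal Bouguer anomalies ⇒ Δg_obs + (0.3086 − 0.04193ρ)·Δh = 0
0.3086 − 0.04193ρ = −Δg_obs/Δh = 0.19645
ρ = (0.3086 − 0.19645) / 0.04193 = 2.67 g/cm³

2.67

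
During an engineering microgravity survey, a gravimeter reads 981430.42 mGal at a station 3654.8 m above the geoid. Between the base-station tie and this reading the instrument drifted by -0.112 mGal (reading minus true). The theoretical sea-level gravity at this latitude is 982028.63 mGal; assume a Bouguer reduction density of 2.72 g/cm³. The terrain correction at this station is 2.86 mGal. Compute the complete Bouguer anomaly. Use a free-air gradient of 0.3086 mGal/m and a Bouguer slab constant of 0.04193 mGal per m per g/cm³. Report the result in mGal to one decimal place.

Drift-corrected reading = 981430.42 − (-0.112) = 981430.532 mGal
Free-air correction = 0.3086 × 3654.8 = 1127.87 mGal
Free-air anomaly = 981430.532 − 982028.63 + (1127.87) = 529.772 mGal
Bouguer slab correction = 0.04193 × 2.72 × 3654.8 = 416.83 mGal
Simple Bouguer anomaly = 529.772 − (416.83) = 112.942 mGal
Complete Bouguer anomaly = 112.942 + 2.86 = 115.802 mGal

115.8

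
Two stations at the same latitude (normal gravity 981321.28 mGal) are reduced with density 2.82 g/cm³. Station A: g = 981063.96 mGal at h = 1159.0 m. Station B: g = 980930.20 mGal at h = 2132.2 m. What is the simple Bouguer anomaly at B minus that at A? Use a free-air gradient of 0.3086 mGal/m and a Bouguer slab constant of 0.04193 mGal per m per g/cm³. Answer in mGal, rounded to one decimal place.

Δg_SB(A) = 981063.96 − 981321.28 + 0.3086×1159.0 − 0.04193×2.82×1159.0 = -36.70 mGal
Δg_SB(B) = 980930.20 − 981321.28 + 0.3086×2132.2 − 0.04193×2.82×2132.2 = 14.80 mGal
Difference = 14.80 − (-36.70) = 51.50 mGal

51.5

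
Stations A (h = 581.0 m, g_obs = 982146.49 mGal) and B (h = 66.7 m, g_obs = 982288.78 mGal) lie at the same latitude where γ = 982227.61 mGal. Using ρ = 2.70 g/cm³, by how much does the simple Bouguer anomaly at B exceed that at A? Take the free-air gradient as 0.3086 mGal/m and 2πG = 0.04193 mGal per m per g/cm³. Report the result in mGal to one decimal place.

41.8

Δg_SB(A) = 982146.49 − 982227.61 + 0.3086×581.0 − 0.04193×2.70×581.0 = 32.40 mGal
Δg_SB(B) = 982288.78 − 982227.61 + 0.3086×66.7 − 0.04193×2.70×66.7 = 74.20 mGal
Difference = 74.20 − (32.40) = 41.80 mGal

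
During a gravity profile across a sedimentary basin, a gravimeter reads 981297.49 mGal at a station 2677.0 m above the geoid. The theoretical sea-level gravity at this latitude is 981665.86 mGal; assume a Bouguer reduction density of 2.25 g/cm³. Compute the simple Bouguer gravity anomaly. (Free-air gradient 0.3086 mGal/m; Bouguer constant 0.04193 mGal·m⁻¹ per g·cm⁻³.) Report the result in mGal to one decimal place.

Free-air correction = 0.3086 × 2677.0 = 826.12 mGal
Free-air anomaly = 981297.49 − 981665.86 + (826.12) = 457.75 mGal
Bouguer slab correction = 0.04193 × 2.25 × 2677.0 = 252.55 mGal
Simple Bouguer anomaly = 457.75 − (252.55) = 205.20 mGal

205.2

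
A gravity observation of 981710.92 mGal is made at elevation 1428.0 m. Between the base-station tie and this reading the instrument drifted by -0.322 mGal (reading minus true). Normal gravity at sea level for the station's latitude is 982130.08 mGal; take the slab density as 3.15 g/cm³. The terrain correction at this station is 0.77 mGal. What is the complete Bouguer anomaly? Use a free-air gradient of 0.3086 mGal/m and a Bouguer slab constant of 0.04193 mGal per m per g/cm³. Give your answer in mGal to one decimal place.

-166.0

Drift-corrected reading = 981710.92 − (-0.322) = 981711.242 mGal
Free-air correction = 0.3086 × 1428.0 = 440.68 mGal
Free-air anomaly = 981711.242 − 982130.08 + (440.68) = 21.842 mGal
Bouguer slab correction = 0.04193 × 3.15 × 1428.0 = 188.61 mGal
Simple Bouguer anomaly = 21.842 − (188.61) = -166.768 mGal
Complete Bouguer anomaly = -166.768 + 0.77 = -165.998 mGal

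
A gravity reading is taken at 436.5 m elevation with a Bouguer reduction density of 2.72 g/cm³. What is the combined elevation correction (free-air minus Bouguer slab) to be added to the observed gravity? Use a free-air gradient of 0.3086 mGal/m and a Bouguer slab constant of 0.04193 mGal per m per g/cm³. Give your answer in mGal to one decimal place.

Combined gradient = 0.3086 − 0.04193 × 2.72 = 0.1945504 mGal/m
Combined elevation correction = 0.1945504 × 436.5 = 84.9 mGal

84.9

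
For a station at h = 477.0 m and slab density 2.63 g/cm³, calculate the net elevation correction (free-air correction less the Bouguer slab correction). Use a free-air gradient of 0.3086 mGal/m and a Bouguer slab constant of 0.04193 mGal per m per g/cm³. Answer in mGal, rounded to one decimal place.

Combined gradient = 0.3086 − 0.04193 × 2.63 = 0.1983241 mGal/m
Combined elevation correction = 0.1983241 × 477.0 = 94.6 mGal

94.6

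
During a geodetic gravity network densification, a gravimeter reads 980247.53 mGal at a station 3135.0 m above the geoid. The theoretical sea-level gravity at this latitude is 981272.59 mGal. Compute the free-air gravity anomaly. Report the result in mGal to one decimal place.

-57.6

Free-air correction = 0.3086 × 3135.0 = 967.46 mGal
Free-air anomaly = 980247.53 − 981272.59 + (967.46) = -57.60 mGal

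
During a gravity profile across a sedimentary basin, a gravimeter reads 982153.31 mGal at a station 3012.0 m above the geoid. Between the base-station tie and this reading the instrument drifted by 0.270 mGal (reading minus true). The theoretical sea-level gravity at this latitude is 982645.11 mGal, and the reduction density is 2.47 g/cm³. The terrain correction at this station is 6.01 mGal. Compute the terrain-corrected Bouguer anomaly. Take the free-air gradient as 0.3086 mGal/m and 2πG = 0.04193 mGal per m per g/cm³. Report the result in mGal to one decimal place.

131.5

Drift-corrected reading = 982153.31 − (0.270) = 982153.040 mGal
Free-air correction = 0.3086 × 3012.0 = 929.50 mGal
Free-air anomaly = 982153.040 − 982645.11 + (929.50) = 437.430 mGal
Bouguer slab correction = 0.04193 × 2.47 × 3012.0 = 311.94 mGal
Simple Bouguer anomaly = 437.430 − (311.94) = 125.490 mGal
Complete Bouguer anomaly = 125.490 + 6.01 = 131.500 mGal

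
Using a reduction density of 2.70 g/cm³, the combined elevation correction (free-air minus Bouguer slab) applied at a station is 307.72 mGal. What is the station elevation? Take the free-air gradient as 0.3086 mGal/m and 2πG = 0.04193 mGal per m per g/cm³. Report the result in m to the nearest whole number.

1575

Combined gradient = 0.3086 − 0.04193 × 2.70 = 0.1953890 mGal/m
h = 307.72 / 0.1953890 = 1574.91 m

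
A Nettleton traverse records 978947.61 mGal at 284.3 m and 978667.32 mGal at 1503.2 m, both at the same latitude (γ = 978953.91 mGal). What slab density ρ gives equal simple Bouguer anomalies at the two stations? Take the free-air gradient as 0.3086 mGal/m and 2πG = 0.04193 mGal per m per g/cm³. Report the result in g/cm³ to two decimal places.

Δg_obs = 978667.32 − 978947.61 = -280.29 mGal over Δh = 1503.2 − 284.3 = 1218.9 m
Equal Bouguer anomalies ⇒ Δg_obs + (0.3086 − 0.04193ρ)·Δh = 0
0.3086 − 0.04193ρ = −Δg_obs/Δh = 0.22995
ρ = (0.3086 − 0.22995) / 0.04193 = 1.88 g/cm³

1.88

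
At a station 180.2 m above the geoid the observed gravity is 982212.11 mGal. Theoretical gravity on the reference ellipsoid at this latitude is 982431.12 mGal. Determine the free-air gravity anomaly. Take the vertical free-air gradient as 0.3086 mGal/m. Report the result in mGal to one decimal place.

-163.4

Free-air correction = 0.3086 × 180.2 = 55.61 mGal
Free-air anomaly = 982212.11 − 982431.12 + (55.61) = -163.40 mGal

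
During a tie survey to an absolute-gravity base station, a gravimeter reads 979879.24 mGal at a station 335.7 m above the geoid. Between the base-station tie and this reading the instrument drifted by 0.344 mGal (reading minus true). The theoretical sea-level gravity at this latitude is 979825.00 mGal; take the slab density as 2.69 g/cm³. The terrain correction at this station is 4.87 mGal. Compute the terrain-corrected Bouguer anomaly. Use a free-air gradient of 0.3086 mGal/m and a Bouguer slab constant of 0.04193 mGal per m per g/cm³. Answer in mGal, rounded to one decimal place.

124.5

Drift-corrected reading = 979879.24 − (0.344) = 979878.896 mGal
Free-air correction = 0.3086 × 335.7 = 103.60 mGal
Free-air anomaly = 979878.896 − 979825.00 + (103.60) = 157.496 mGal
Bouguer slab correction = 0.04193 × 2.69 × 335.7 = 37.86 mGal
Simple Bouguer anomaly = 157.496 − (37.86) = 119.636 mGal
Complete Bouguer anomaly = 119.636 + 4.87 = 124.506 mGal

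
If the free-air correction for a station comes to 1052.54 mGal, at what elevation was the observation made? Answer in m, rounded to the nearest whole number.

3411

h = 1052.54 / 0.3086 = 3410.69 m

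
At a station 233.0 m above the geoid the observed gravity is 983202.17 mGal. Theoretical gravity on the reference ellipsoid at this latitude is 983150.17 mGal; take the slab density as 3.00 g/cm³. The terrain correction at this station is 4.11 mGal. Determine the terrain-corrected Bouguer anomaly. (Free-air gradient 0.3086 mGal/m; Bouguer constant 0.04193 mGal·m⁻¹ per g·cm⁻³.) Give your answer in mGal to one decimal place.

Free-air correction = 0.3086 × 233.0 = 71.90 mGal
Free-air anomaly = 983202.17 − 983150.17 + (71.90) = 123.90 mGal
Bouguer slab correction = 0.04193 × 3.00 × 233.0 = 29.31 mGal
Simple Bouguer anomaly = 123.90 − (29.31) = 94.59 mGal
Complete Bouguer anomaly = 94.59 + 4.11 = 98.70 mGal

98.7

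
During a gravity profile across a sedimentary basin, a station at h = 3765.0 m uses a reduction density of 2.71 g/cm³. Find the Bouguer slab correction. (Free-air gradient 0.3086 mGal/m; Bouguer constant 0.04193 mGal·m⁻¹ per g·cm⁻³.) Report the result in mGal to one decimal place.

Bouguer slab correction = 0.04193 × 2.71 × 3765.0 = 427.8 mGal

427.8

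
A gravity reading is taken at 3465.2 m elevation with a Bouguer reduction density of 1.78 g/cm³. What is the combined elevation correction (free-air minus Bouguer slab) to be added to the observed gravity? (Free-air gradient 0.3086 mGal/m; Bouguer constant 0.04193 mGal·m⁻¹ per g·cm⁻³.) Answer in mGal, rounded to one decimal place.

Combined gradient = 0.3086 − 0.04193 × 1.78 = 0.2339646 mGal/m
Combined elevation correction = 0.2339646 × 3465.2 = 810.7 mGal

810.7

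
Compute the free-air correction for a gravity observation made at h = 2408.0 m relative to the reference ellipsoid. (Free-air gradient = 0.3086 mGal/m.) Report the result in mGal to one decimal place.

743.1

Free-air correction = 0.3086 × 2408.0 = 743.1 mGal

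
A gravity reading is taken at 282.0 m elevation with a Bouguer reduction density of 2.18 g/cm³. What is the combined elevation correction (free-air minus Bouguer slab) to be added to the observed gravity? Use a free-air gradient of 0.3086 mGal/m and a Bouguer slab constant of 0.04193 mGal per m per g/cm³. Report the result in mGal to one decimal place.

61.2

Combined gradient = 0.3086 − 0.04193 × 2.18 = 0.2171926 mGal/m
Combined elevation correction = 0.2171926 × 282.0 = 61.2 mGal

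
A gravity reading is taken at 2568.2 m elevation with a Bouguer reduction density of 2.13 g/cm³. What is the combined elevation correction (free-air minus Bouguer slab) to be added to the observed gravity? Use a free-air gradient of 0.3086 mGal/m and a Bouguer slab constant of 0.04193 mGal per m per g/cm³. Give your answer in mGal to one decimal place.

Combined gradient = 0.3086 − 0.04193 × 2.13 = 0.2192891 mGal/m
Combined elevation correction = 0.2192891 × 2568.2 = 563.2 mGal

563.2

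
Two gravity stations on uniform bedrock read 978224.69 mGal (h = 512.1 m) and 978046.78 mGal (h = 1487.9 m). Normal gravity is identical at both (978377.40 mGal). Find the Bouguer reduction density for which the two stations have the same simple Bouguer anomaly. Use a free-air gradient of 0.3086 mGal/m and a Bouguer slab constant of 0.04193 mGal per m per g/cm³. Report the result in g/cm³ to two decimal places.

3.01

Δg_obs = 978046.78 − 978224.69 = -177.91 mGal over Δh = 1487.9 − 512.1 = 975.8 m
Equal Bouguer anomalies ⇒ Δg_obs + (0.3086 − 0.04193ρ)·Δh = 0
0.3086 − 0.04193ρ = −Δg_obs/Δh = 0.18232
ρ = (0.3086 − 0.18232) / 0.04193 = 3.01 g/cm³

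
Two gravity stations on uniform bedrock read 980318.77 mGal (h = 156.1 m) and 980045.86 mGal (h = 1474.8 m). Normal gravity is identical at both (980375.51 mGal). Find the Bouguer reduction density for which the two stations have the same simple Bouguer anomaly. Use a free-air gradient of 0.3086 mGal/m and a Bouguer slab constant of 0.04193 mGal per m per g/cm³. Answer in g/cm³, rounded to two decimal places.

2.42

Δg_obs = 980045.86 − 980318.77 = -272.91 mGal over Δh = 1474.8 − 156.1 = 1318.7 m
Equal Bouguer anomalies ⇒ Δg_obs + (0.3086 − 0.04193ρ)·Δh = 0
0.3086 − 0.04193ρ = −Δg_obs/Δh = 0.20695
ρ = (0.3086 − 0.20695) / 0.04193 = 2.42 g/cm³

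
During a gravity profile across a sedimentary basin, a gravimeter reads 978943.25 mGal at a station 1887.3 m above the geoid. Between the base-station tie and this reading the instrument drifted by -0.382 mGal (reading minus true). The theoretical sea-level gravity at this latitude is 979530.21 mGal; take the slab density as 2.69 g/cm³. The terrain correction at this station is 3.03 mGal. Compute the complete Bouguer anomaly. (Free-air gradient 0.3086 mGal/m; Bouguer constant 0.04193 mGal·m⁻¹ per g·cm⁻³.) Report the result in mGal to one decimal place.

Drift-corrected reading = 978943.25 − (-0.382) = 978943.632 mGal
Free-air correction = 0.3086 × 1887.3 = 582.42 mGal
Free-air anomaly = 978943.632 − 979530.21 + (582.42) = -4.158 mGal
Bouguer slab correction = 0.04193 × 2.69 × 1887.3 = 212.87 mGal
Simple Bouguer anomaly = -4.158 − (212.87) = -217.028 mGal
Complete Bouguer anomaly = -217.028 + 3.03 = -213.998 mGal

-214.0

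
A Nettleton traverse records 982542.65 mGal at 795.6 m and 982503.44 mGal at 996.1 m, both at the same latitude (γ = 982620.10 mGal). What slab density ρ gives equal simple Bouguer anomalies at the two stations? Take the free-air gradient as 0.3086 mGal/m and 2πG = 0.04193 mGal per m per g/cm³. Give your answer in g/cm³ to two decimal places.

2.70

Δg_obs = 982503.44 − 982542.65 = -39.21 mGal over Δh = 996.1 − 795.6 = 200.5 m
Equal Bouguer anomalies ⇒ Δg_obs + (0.3086 − 0.04193ρ)·Δh = 0
0.3086 − 0.04193ρ = −Δg_obs/Δh = 0.19556
ρ = (0.3086 − 0.19556) / 0.04193 = 2.70 g/cm³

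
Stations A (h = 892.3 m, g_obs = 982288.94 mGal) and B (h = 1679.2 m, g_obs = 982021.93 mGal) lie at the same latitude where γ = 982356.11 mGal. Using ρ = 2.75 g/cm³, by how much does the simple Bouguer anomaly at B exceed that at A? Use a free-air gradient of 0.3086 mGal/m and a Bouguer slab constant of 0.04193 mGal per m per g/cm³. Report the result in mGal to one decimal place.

Δg_SB(A) = 982288.94 − 982356.11 + 0.3086×892.3 − 0.04193×2.75×892.3 = 105.30 mGal
Δg_SB(B) = 982021.93 − 982356.11 + 0.3086×1679.2 − 0.04193×2.75×1679.2 = -9.60 mGal
Difference = -9.60 − (105.30) = -114.90 mGal

-114.9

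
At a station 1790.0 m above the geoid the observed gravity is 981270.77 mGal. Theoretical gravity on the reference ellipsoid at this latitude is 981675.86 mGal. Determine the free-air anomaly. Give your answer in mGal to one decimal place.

147.3

Free-air correction = 0.3086 × 1790.0 = 552.39 mGal
Free-air anomaly = 981270.77 − 981675.86 + (552.39) = 147.30 mGal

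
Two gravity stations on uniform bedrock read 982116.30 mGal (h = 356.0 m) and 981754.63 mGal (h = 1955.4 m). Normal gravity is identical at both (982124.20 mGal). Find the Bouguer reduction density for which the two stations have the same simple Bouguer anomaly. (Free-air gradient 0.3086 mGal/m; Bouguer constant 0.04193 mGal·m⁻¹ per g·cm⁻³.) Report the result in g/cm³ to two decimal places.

Δg_obs = 981754.63 − 982116.30 = -361.67 mGal over Δh = 1955.4 − 356.0 = 1599.4 m
Equal Bouguer anomalies ⇒ Δg_obs + (0.3086 − 0.04193ρ)·Δh = 0
0.3086 − 0.04193ρ = −Δg_obs/Δh = 0.22613
ρ = (0.3086 − 0.22613) / 0.04193 = 1.97 g/cm³

1.97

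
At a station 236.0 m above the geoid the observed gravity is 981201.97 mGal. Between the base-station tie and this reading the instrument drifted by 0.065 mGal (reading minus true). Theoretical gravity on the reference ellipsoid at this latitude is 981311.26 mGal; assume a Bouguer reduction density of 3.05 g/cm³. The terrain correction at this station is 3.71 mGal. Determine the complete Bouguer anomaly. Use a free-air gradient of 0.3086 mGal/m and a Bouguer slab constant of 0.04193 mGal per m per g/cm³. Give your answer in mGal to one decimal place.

Drift-corrected reading = 981201.97 − (0.065) = 981201.905 mGal
Free-air correction = 0.3086 × 236.0 = 72.83 mGal
Free-air anomaly = 981201.905 − 981311.26 + (72.83) = -36.525 mGal
Bouguer slab correction = 0.04193 × 3.05 × 236.0 = 30.18 mGal
Simple Bouguer anomaly = -36.525 − (30.18) = -66.705 mGal
Complete Bouguer anomaly = -66.705 + 3.71 = -62.995 mGal

-63.0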